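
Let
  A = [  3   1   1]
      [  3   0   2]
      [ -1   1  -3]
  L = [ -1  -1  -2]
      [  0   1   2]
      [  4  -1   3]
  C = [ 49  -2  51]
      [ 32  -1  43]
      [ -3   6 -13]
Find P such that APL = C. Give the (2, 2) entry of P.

-5

Isolating P: multiply by A⁻¹ from the left and L⁻¹ from the right, so P = A⁻¹CL⁻¹.
A has determinant 4; A⁻¹ = [[-1/2, 1, 1/2], [7/4, -2, -3/4], [3/4, -1, -3/4]].
L has determinant -5; L⁻¹ = [[-1, -1, 0], [-8/5, -1, -2/5], [4/5, 1, 1/5]].
A⁻¹C = [[6, 3, 11], [24, -6, 13], [7, -5, 5]].
P = (A⁻¹C)L⁻¹ = [[-2, 2, 1], [-4, -5, 5], [5, 3, 3]].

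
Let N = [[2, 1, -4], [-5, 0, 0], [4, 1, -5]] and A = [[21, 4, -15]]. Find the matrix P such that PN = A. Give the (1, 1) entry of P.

Right-multiplying both sides by N⁻¹ gives P = AN⁻¹.
det N = -5; the adjugate gives N⁻¹ = [[0, -1/5, 0], [5, -6/5, -4], [1, -2/5, -1]].
P = AN⁻¹ = [[21, 4, -15]] · [[0, -1/5, 0], [5, -6/5, -4], [1, -2/5, -1]] = [[5, -3, -1]].

5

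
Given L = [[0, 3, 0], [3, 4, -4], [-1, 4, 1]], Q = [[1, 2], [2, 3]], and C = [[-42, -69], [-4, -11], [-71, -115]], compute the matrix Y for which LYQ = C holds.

Y = [[-2, 5], [-4, -5], [-3, -2]]

Y = L⁻¹CQ⁻¹ (apply L⁻¹ on the left and Q⁻¹ on the right).
det L = 3, so L⁻¹ = [[20/3, -1, -4], [1/3, 0, 0], [16/3, -1, -3]].
Q has determinant -1; Q⁻¹ = [[-3, 2], [2, -1]].
L⁻¹C = [[8, 11], [-14, -23], [-7, -12]].
Y = (L⁻¹C)Q⁻¹ = [[-2, 5], [-4, -5], [-3, -2]].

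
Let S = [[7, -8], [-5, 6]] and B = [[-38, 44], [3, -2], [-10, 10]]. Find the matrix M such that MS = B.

M = [[-4, 2], [4, 5], [-5, -5]]

S is on the right of M, so right-multiply by S⁻¹: M = BS⁻¹.
det S = 2, so S⁻¹ = [[3, 4], [5/2, 7/2]].
M = BS⁻¹ = [[-38, 44], [3, -2], [-10, 10]] · [[3, 4], [5/2, 7/2]] = [[-4, 2], [4, 5], [-5, -5]].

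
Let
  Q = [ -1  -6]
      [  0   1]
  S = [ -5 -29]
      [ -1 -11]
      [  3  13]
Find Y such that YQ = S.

Y = [[5, 1], [1, -5], [-3, -5]]

Q is on the right of Y, so right-multiply by Q⁻¹: Y = SQ⁻¹.
Q has determinant -1; Q⁻¹ = [[-1, -6], [0, 1]].
Y = SQ⁻¹ = [[-5, -29], [-1, -11], [3, 13]] · [[-1, -6], [0, 1]] = [[5, 1], [1, -5], [-3, -5]].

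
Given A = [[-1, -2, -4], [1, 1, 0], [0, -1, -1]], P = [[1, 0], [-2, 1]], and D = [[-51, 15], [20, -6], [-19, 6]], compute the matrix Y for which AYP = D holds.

Y = [[3, -1], [5, -5], [2, -1]]

Left-multiply by A⁻¹ and right-multiply by P⁻¹: Y = A⁻¹DP⁻¹.
A has determinant 3; A⁻¹ = [[-1/3, 2/3, 4/3], [1/3, 1/3, -4/3], [-1/3, -1/3, 1/3]].
det P = 1; the adjugate gives P⁻¹ = [[1, 0], [2, 1]].
A⁻¹D = [[5, -1], [15, -5], [4, -1]].
Y = (A⁻¹D)P⁻¹ = [[3, -1], [5, -5], [2, -1]].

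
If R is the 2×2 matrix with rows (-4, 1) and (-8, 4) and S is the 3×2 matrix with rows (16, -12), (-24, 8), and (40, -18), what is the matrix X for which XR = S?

Since R sits to the right of X, X = SR⁻¹.
det R = -8, so R⁻¹ = [[-1/2, 1/8], [-1, 1/2]].
X = SR⁻¹ = [[16, -12], [-24, 8], [40, -18]] · [[-1/2, 1/8], [-1, 1/2]] = [[4, -4], [4, 1], [-2, -4]].

X = [[4, -4], [4, 1], [-2, -4]]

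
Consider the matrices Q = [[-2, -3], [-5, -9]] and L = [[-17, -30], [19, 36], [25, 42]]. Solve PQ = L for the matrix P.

P = [[1, 3], [3, -5], [-5, -3]]

Since Q sits to the right of P, P = LQ⁻¹.
det Q = 3, so Q⁻¹ = [[-3, 1], [5/3, -2/3]].
P = LQ⁻¹ = [[-17, -30], [19, 36], [25, 42]] · [[-3, 1], [5/3, -2/3]] = [[1, 3], [3, -5], [-5, -3]].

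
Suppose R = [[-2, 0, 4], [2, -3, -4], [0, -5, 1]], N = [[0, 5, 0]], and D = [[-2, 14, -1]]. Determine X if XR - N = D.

XR = D + N = [[-2, 19, -1]].
Since R sits to the right of X, X = (D + N)R⁻¹.
det R = 6; the adjugate gives R⁻¹ = [[-23/6, -10/3, 2], [-1/3, -1/3, 0], [-5/3, -5/3, 1]].
X = (D + N)R⁻¹ = [[3, 2, -5]].

X = [[3, 2, -5]]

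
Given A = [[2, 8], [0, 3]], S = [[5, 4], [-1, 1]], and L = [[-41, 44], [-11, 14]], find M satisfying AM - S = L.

AM = L + S = [[-36, 48], [-12, 15]].
A is on the left of M, so left-multiply by A⁻¹: M = A⁻¹(L + S).
det A = 6, so A⁻¹ = [[1/2, -4/3], [0, 1/3]].
M = A⁻¹(L + S) = [[-2, 4], [-4, 5]].

M = [[-2, 4], [-4, 5]]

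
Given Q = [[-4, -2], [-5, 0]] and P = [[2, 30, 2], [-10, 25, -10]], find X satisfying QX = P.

X = [[2, -5, 2], [-5, -5, -5]]

Since Q multiplies X on the left, X = Q⁻¹P.
Q has determinant -10; Q⁻¹ = [[0, -1/5], [-1/2, 2/5]].
X = Q⁻¹P = [[0, -1/5], [-1/2, 2/5]] · [[2, 30, 2], [-10, 25, -10]] = [[2, -5, 2], [-5, -5, -5]].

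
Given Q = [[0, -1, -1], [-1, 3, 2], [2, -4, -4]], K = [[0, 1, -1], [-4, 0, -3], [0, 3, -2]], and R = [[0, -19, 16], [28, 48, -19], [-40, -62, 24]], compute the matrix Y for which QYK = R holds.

Y = [[1, 5, 2], [5, -2, 4], [5, 2, -1]]

Left-multiply by Q⁻¹ and right-multiply by K⁻¹: Y = Q⁻¹RK⁻¹.
Q has determinant 2; Q⁻¹ = [[-2, 0, 1/2], [0, 1, 1/2], [-1, -1, -1/2]].
det K = 4, so K⁻¹ = [[9/4, -1/4, -3/4], [-2, 0, 1], [-3, 0, 1]].
Q⁻¹R = [[-20, 7, -20], [8, 17, -7], [-8, 2, -9]].
Y = (Q⁻¹R)K⁻¹ = [[1, 5, 2], [5, -2, 4], [5, 2, -1]].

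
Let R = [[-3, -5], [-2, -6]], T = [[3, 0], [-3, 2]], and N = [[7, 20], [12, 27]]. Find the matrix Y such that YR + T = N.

Y = [[2, -5], [-5, 0]]

YR = N − T = [[4, 20], [15, 25]].
Right-multiplying both sides by R⁻¹ gives Y = (N − T)R⁻¹.
R has determinant 8; R⁻¹ = [[-3/4, 5/8], [1/4, -3/8]].
Y = (N − T)R⁻¹ = [[2, -5], [-5, 0]].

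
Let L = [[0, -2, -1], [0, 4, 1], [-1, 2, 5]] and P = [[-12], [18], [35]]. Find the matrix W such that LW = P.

Since L multiplies W on the left, W = L⁻¹P.
det L = -2; the adjugate gives L⁻¹ = [[-9, -4, -1], [1/2, 1/2, 0], [-2, -1, 0]].
W = L⁻¹P = [[-9, -4, -1], [1/2, 1/2, 0], [-2, -1, 0]] · [[-12], [18], [35]] = [[1], [3], [6]].

W = [[1], [3], [6]]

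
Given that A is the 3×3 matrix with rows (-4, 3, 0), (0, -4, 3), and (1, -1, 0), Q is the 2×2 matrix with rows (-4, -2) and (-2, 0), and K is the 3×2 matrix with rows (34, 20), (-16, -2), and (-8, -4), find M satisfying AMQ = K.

M = [[4, -3], [2, -3], [3, -2]]

Isolating M: multiply by A⁻¹ from the left and Q⁻¹ from the right, so M = A⁻¹KQ⁻¹.
A has determinant -3; A⁻¹ = [[-1, 0, -3], [-1, 0, -4], [-4/3, 1/3, -16/3]].
det Q = -4; the adjugate gives Q⁻¹ = [[0, -1/2], [-1/2, 1]].
A⁻¹K = [[-10, -8], [-2, -4], [-8, -6]].
M = (A⁻¹K)Q⁻¹ = [[4, -3], [2, -3], [3, -2]].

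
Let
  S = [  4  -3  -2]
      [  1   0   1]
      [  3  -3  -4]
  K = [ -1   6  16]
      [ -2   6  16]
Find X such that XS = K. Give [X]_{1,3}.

-5

Since S sits to the right of X, X = KS⁻¹.
det S = -3; the adjugate gives S⁻¹ = [[-1, 2, 1], [-7/3, 10/3, 2], [1, -1, -1]].
X = KS⁻¹ = [[-1, 6, 16], [-2, 6, 16]] · [[-1, 2, 1], [-7/3, 10/3, 2], [1, -1, -1]] = [[3, 2, -5], [4, 0, -6]].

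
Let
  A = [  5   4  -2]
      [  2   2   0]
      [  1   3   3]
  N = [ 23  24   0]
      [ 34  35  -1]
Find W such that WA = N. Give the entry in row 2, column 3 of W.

3

Right-multiplying both sides by A⁻¹ gives W = NA⁻¹.
det A = -2; the adjugate gives A⁻¹ = [[-3, 9, -2], [3, -17/2, 2], [-2, 11/2, -1]].
W = NA⁻¹ = [[23, 24, 0], [34, 35, -1]] · [[-3, 9, -2], [3, -17/2, 2], [-2, 11/2, -1]] = [[3, 3, 2], [5, 3, 3]].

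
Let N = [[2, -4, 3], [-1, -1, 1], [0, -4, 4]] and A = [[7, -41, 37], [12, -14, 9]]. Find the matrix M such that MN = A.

Right-multiplying both sides by N⁻¹ gives M = AN⁻¹.
det N = -4; the adjugate gives N⁻¹ = [[0, -1, 1/4], [-1, -2, 5/4], [-1, -2, 3/2]].
M = AN⁻¹ = [[7, -41, 37], [12, -14, 9]] · [[0, -1, 1/4], [-1, -2, 5/4], [-1, -2, 3/2]] = [[4, 1, 6], [5, -2, -1]].

M = [[4, 1, 6], [5, -2, -1]]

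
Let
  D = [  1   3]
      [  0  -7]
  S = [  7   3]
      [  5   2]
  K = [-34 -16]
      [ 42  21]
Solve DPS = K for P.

Left-multiply by D⁻¹ and right-multiply by S⁻¹: P = D⁻¹KS⁻¹.
det D = -7, so D⁻¹ = [[1, 3/7], [0, -1/7]].
S has determinant -1; S⁻¹ = [[-2, 3], [5, -7]].
D⁻¹K = [[-16, -7], [-6, -3]].
P = (D⁻¹K)S⁻¹ = [[-3, 1], [-3, 3]].

P = [[-3, 1], [-3, 3]]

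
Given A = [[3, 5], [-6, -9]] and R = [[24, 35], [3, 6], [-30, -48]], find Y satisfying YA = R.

Y = [[-2, -5], [3, 1], [-6, 2]]

Since A sits to the right of Y, Y = RA⁻¹.
det A = 3, so A⁻¹ = [[-3, -5/3], [2, 1]].
Y = RA⁻¹ = [[24, 35], [3, 6], [-30, -48]] · [[-3, -5/3], [2, 1]] = [[-2, -5], [3, 1], [-6, 2]].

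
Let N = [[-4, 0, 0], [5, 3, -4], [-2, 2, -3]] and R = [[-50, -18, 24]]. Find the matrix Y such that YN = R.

Since N sits to the right of Y, Y = RN⁻¹.
det N = 4; the adjugate gives N⁻¹ = [[-1/4, 0, 0], [23/4, 3, -4], [4, 2, -3]].
Y = RN⁻¹ = [[-50, -18, 24]] · [[-1/4, 0, 0], [23/4, 3, -4], [4, 2, -3]] = [[5, -6, 0]].

Y = [[5, -6, 0]]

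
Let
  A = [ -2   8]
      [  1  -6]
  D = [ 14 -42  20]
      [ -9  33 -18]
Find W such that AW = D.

Since A multiplies W on the left, W = A⁻¹D.
det A = 4; the adjugate gives A⁻¹ = [[-3/2, -2], [-1/4, -1/2]].
W = A⁻¹D = [[-3/2, -2], [-1/4, -1/2]] · [[14, -42, 20], [-9, 33, -18]] = [[-3, -3, 6], [1, -6, 4]].

W = [[-3, -3, 6], [1, -6, 4]]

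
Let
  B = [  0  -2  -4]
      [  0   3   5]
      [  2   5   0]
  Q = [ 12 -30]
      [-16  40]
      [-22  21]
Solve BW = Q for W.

Since B multiplies W on the left, W = B⁻¹Q.
B has determinant 4; B⁻¹ = [[-25/4, -5, 1/2], [5/2, 2, 0], [-3/2, -1, 0]].
W = B⁻¹Q = [[-25/4, -5, 1/2], [5/2, 2, 0], [-3/2, -1, 0]] · [[12, -30], [-16, 40], [-22, 21]] = [[-6, -2], [-2, 5], [-2, 5]].

W = [[-6, -2], [-2, 5], [-2, 5]]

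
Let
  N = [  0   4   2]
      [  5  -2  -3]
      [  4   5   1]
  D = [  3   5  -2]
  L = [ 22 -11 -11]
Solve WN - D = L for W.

WN = L + D = [[25, -6, -13]].
Right-multiplying both sides by N⁻¹ gives W = (L + D)N⁻¹.
N has determinant -2; N⁻¹ = [[-13/2, -3, 4], [17/2, 4, -5], [-33/2, -8, 10]].
W = (L + D)N⁻¹ = [[1, 5, 0]].

W = [[1, 5, 0]]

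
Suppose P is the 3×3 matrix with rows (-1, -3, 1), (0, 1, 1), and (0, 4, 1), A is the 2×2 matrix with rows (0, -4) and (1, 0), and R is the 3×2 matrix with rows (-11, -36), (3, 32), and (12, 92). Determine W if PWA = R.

W = [[3, 2], [-5, 3], [-3, 0]]

Isolating W: multiply by P⁻¹ from the left and A⁻¹ from the right, so W = P⁻¹RA⁻¹.
P has determinant 3; P⁻¹ = [[-1, 7/3, -4/3], [0, -1/3, 1/3], [0, 4/3, -1/3]].
det A = 4; the adjugate gives A⁻¹ = [[0, 1], [-1/4, 0]].
P⁻¹R = [[2, -12], [3, 20], [0, 12]].
W = (P⁻¹R)A⁻¹ = [[3, 2], [-5, 3], [-3, 0]].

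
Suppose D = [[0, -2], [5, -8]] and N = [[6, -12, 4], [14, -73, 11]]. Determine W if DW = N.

W = [[-2, -5, -1], [-3, 6, -2]]

D is on the left of W, so left-multiply by D⁻¹: W = D⁻¹N.
det D = 10; the adjugate gives D⁻¹ = [[-4/5, 1/5], [-1/2, 0]].
W = D⁻¹N = [[-4/5, 1/5], [-1/2, 0]] · [[6, -12, 4], [14, -73, 11]] = [[-2, -5, -1], [-3, 6, -2]].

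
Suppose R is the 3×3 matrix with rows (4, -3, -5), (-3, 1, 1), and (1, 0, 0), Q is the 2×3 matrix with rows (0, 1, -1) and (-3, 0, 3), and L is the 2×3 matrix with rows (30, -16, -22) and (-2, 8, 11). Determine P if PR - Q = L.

P = [[4, -3, 5], [-3, -1, 4]]

PR = L + Q = [[30, -15, -23], [-5, 8, 14]].
Since R sits to the right of P, P = (L + Q)R⁻¹.
R has determinant 2; R⁻¹ = [[0, 0, 1], [1/2, 5/2, 11/2], [-1/2, -3/2, -5/2]].
P = (L + Q)R⁻¹ = [[4, -3, 5], [-3, -1, 4]].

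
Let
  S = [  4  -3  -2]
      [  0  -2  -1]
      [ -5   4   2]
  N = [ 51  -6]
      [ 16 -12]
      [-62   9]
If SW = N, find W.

W = [[6, 3], [-5, 6], [-6, 0]]

Since S multiplies W on the left, W = S⁻¹N.
S has determinant 5; S⁻¹ = [[0, -2/5, -1/5], [1, -2/5, 4/5], [-2, -1/5, -8/5]].
W = S⁻¹N = [[0, -2/5, -1/5], [1, -2/5, 4/5], [-2, -1/5, -8/5]] · [[51, -6], [16, -12], [-62, 9]] = [[6, 3], [-5, 6], [-6, 0]].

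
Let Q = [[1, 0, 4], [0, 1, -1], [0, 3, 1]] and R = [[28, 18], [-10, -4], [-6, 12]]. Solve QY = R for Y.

Y = [[4, -6], [-4, 2], [6, 6]]

Left-multiplying both sides by Q⁻¹ gives Y = Q⁻¹R.
det Q = 4, so Q⁻¹ = [[1, 3, -1], [0, 1/4, 1/4], [0, -3/4, 1/4]].
Y = Q⁻¹R = [[1, 3, -1], [0, 1/4, 1/4], [0, -3/4, 1/4]] · [[28, 18], [-10, -4], [-6, 12]] = [[4, -6], [-4, 2], [6, 6]].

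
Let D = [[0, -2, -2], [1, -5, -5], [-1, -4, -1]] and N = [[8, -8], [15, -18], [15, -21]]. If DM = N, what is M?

M = [[-5, 2], [-2, 5], [-2, -1]]

Since D multiplies M on the left, M = D⁻¹N.
D has determinant 6; D⁻¹ = [[-5/2, 1, 0], [1, -1/3, -1/3], [-3/2, 1/3, 1/3]].
M = D⁻¹N = [[-5/2, 1, 0], [1, -1/3, -1/3], [-3/2, 1/3, 1/3]] · [[8, -8], [15, -18], [15, -21]] = [[-5, 2], [-2, 5], [-2, -1]].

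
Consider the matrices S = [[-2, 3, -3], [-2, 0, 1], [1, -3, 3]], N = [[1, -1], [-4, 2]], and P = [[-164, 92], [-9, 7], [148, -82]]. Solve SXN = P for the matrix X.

X = S⁻¹PN⁻¹ (apply S⁻¹ on the left and N⁻¹ on the right).
det S = -3, so S⁻¹ = [[-1, 0, -1], [-7/3, 1, -8/3], [-2, 1, -2]].
det N = -2, so N⁻¹ = [[-1, -1/2], [-2, -1/2]].
S⁻¹P = [[16, -10], [-21, 11], [23, -13]].
X = (S⁻¹P)N⁻¹ = [[4, -3], [-1, 5], [3, -5]].

X = [[4, -3], [-1, 5], [3, -5]]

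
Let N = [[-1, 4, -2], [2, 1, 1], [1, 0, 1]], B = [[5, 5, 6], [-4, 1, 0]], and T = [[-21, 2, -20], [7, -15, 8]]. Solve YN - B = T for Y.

YN = T + B = [[-16, 7, -14], [3, -14, 8]].
Since N sits to the right of Y, Y = (T + B)N⁻¹.
N has determinant -3; N⁻¹ = [[-1/3, 4/3, -2], [1/3, -1/3, 1], [1/3, -4/3, 3]].
Y = (T + B)N⁻¹ = [[3, -5, -3], [-3, -2, 4]].

Y = [[3, -5, -3], [-3, -2, 4]]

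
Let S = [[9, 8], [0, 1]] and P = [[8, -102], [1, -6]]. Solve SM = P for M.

S is on the left of M, so left-multiply by S⁻¹: M = S⁻¹P.
det S = 9, so S⁻¹ = [[1/9, -8/9], [0, 1]].
M = S⁻¹P = [[1/9, -8/9], [0, 1]] · [[8, -102], [1, -6]] = [[0, -6], [1, -6]].

M = [[0, -6], [1, -6]]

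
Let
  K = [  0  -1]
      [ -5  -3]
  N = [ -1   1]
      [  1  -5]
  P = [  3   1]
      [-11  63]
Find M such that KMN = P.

M = [[-2, 2], [4, 1]]

Isolating M: multiply by K⁻¹ from the left and N⁻¹ from the right, so M = K⁻¹PN⁻¹.
det K = -5; the adjugate gives K⁻¹ = [[3/5, -1/5], [-1, 0]].
det N = 4; the adjugate gives N⁻¹ = [[-5/4, -1/4], [-1/4, -1/4]].
K⁻¹P = [[4, -12], [-3, -1]].
M = (K⁻¹P)N⁻¹ = [[-2, 2], [4, 1]].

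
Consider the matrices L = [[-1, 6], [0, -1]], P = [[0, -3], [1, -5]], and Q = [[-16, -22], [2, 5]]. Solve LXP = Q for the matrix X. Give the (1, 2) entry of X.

4

Isolating X: multiply by L⁻¹ from the left and P⁻¹ from the right, so X = L⁻¹QP⁻¹.
det L = 1, so L⁻¹ = [[-1, -6], [0, -1]].
det P = 3, so P⁻¹ = [[-5/3, 1], [-1/3, 0]].
L⁻¹Q = [[4, -8], [-2, -5]].
X = (L⁻¹Q)P⁻¹ = [[-4, 4], [5, -2]].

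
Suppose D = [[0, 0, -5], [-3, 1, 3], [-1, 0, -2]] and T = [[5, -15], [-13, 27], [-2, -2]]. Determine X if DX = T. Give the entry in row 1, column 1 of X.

D is on the left of X, so left-multiply by D⁻¹: X = D⁻¹T.
det D = -5; the adjugate gives D⁻¹ = [[2/5, 0, -1], [9/5, 1, -3], [-1/5, 0, 0]].
X = D⁻¹T = [[2/5, 0, -1], [9/5, 1, -3], [-1/5, 0, 0]] · [[5, -15], [-13, 27], [-2, -2]] = [[4, -4], [2, 6], [-1, 3]].

4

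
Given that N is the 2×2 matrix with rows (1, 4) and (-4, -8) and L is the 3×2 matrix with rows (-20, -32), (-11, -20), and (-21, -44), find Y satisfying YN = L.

Right-multiplying both sides by N⁻¹ gives Y = LN⁻¹.
det N = 8; the adjugate gives N⁻¹ = [[-1, -1/2], [1/2, 1/8]].
Y = LN⁻¹ = [[-20, -32], [-11, -20], [-21, -44]] · [[-1, -1/2], [1/2, 1/8]] = [[4, 6], [1, 3], [-1, 5]].

Y = [[4, 6], [1, 3], [-1, 5]]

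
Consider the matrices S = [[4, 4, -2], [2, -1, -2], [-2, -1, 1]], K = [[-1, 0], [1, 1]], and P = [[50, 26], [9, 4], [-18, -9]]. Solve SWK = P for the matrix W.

W = [[-2, 1], [-3, 4], [2, -3]]

W = S⁻¹PK⁻¹ (apply S⁻¹ on the left and K⁻¹ on the right).
S has determinant 4; S⁻¹ = [[-3/4, -1/2, -5/2], [1/2, 0, 1], [-1, -1, -3]].
K has determinant -1; K⁻¹ = [[-1, 0], [1, 1]].
S⁻¹P = [[3, 1], [7, 4], [-5, -3]].
W = (S⁻¹P)K⁻¹ = [[-2, 1], [-3, 4], [2, -3]].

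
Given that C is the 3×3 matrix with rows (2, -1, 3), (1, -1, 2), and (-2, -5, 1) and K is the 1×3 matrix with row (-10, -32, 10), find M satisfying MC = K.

C is on the right of M, so right-multiply by C⁻¹: M = KC⁻¹.
det C = 2, so C⁻¹ = [[9/2, -7, 1/2], [-5/2, 4, -1/2], [-7/2, 6, -1/2]].
M = KC⁻¹ = [[-10, -32, 10]] · [[9/2, -7, 1/2], [-5/2, 4, -1/2], [-7/2, 6, -1/2]] = [[0, 2, 6]].

M = [[0, 2, 6]]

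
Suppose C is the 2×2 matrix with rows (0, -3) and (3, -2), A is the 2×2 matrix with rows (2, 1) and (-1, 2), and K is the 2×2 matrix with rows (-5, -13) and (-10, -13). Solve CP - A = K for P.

CP = K + A = [[-3, -12], [-11, -11]].
Left-multiplying both sides by C⁻¹ gives P = C⁻¹(K + A).
C has determinant 9; C⁻¹ = [[-2/9, 1/3], [-1/3, 0]].
P = C⁻¹(K + A) = [[-3, -1], [1, 4]].

P = [[-3, -1], [1, 4]]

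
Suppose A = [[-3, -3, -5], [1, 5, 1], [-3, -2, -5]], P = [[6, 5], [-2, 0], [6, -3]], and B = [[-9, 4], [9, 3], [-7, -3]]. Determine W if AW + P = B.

W = [[-2, -4], [2, 1], [3, 2]]

AW = B − P = [[-15, -1], [11, 3], [-13, 0]].
Left-multiplying both sides by A⁻¹ gives W = A⁻¹(B − P).
det A = -2, so A⁻¹ = [[23/2, 5/2, -11], [-1, 0, 1], [-13/2, -3/2, 6]].
W = A⁻¹(B − P) = [[-2, -4], [2, 1], [3, 2]].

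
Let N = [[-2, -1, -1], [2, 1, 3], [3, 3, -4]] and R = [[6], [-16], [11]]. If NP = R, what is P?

P = [[2], [-5], [-5]]

Left-multiplying both sides by N⁻¹ gives P = N⁻¹R.
det N = 6, so N⁻¹ = [[-13/6, -7/6, -1/3], [17/6, 11/6, 2/3], [1/2, 1/2, 0]].
P = N⁻¹R = [[-13/6, -7/6, -1/3], [17/6, 11/6, 2/3], [1/2, 1/2, 0]] · [[6], [-16], [11]] = [[2], [-5], [-5]].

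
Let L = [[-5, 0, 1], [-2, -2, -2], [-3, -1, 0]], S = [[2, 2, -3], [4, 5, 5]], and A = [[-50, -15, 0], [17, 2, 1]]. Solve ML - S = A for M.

ML = A + S = [[-48, -13, -3], [21, 7, 6]].
L is on the right of M, so right-multiply by L⁻¹: M = (A + S)L⁻¹.
L has determinant 6; L⁻¹ = [[-1/3, -1/6, 1/3], [1, 1/2, -2], [-2/3, -5/6, 5/3]].
M = (A + S)L⁻¹ = [[5, 4, 5], [-4, -5, 3]].

M = [[5, 4, 5], [-4, -5, 3]]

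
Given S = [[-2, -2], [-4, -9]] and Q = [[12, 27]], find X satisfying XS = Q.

Right-multiplying both sides by S⁻¹ gives X = QS⁻¹.
S has determinant 10; S⁻¹ = [[-9/10, 1/5], [2/5, -1/5]].
X = QS⁻¹ = [[12, 27]] · [[-9/10, 1/5], [2/5, -1/5]] = [[0, -3]].

X = [[0, -3]]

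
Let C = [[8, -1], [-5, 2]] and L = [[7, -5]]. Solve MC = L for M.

C is on the right of M, so right-multiply by C⁻¹: M = LC⁻¹.
det C = 11; the adjugate gives C⁻¹ = [[2/11, 1/11], [5/11, 8/11]].
M = LC⁻¹ = [[7, -5]] · [[2/11, 1/11], [5/11, 8/11]] = [[-1, -3]].

M = [[-1, -3]]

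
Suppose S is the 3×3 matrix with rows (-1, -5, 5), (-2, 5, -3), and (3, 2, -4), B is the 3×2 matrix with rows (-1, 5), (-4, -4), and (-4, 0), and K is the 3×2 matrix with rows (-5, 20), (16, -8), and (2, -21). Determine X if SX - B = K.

SX = K + B = [[-6, 25], [12, -12], [-2, -21]].
Left-multiplying both sides by S⁻¹ gives X = S⁻¹(K + B).
det S = 4, so S⁻¹ = [[-7/2, -5/2, -5/2], [-17/4, -11/4, -13/4], [-19/4, -13/4, -15/4]].
X = S⁻¹(K + B) = [[-4, -5], [-1, -5], [-3, -1]].

X = [[-4, -5], [-1, -5], [-3, -1]]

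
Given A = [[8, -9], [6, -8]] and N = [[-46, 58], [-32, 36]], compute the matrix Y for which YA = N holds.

Since A sits to the right of Y, Y = NA⁻¹.
A has determinant -10; A⁻¹ = [[4/5, -9/10], [3/5, -4/5]].
Y = NA⁻¹ = [[-46, 58], [-32, 36]] · [[4/5, -9/10], [3/5, -4/5]] = [[-2, -5], [-4, 0]].

Y = [[-2, -5], [-4, 0]]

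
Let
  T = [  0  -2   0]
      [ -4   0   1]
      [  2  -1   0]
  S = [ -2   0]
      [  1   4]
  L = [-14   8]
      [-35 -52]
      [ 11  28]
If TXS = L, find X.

Left-multiply by T⁻¹ and right-multiply by S⁻¹: X = T⁻¹LS⁻¹.
T has determinant -4; T⁻¹ = [[-1/4, 0, 1/2], [-1/2, 0, 0], [-1, 1, 2]].
det S = -8; the adjugate gives S⁻¹ = [[-1/2, 0], [1/8, 1/4]].
T⁻¹L = [[9, 12], [7, -4], [1, -4]].
X = (T⁻¹L)S⁻¹ = [[-3, 3], [-4, -1], [-1, -1]].

X = [[-3, 3], [-4, -1], [-1, -1]]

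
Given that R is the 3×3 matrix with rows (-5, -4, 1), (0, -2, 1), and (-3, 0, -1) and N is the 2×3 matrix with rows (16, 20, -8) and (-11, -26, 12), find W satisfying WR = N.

W = [[-5, 0, 3], [4, 5, -3]]

Since R sits to the right of W, W = NR⁻¹.
det R = -4; the adjugate gives R⁻¹ = [[-1/2, 1, 1/2], [3/4, -2, -5/4], [3/2, -3, -5/2]].
W = NR⁻¹ = [[16, 20, -8], [-11, -26, 12]] · [[-1/2, 1, 1/2], [3/4, -2, -5/4], [3/2, -3, -5/2]] = [[-5, 0, 3], [4, 5, -3]].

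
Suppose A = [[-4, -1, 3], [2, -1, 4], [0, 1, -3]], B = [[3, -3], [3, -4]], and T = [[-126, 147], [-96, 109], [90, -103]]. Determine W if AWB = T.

W = [[1, 2], [5, 1], [-4, -4]]

Left-multiply by A⁻¹ and right-multiply by B⁻¹: W = A⁻¹TB⁻¹.
det A = 4; the adjugate gives A⁻¹ = [[-1/4, 0, -1/4], [3/2, 3, 11/2], [1/2, 1, 3/2]].
det B = -3, so B⁻¹ = [[4/3, -1], [1, -1]].
A⁻¹T = [[9, -11], [18, -19], [-24, 28]].
W = (A⁻¹T)B⁻¹ = [[1, 2], [5, 1], [-4, -4]].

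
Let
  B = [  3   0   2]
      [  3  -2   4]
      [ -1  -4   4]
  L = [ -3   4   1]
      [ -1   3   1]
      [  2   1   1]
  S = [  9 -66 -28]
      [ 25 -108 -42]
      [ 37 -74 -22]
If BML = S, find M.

M = B⁻¹SL⁻¹ (apply B⁻¹ on the left and L⁻¹ on the right).
det B = -4; the adjugate gives B⁻¹ = [[-2, 2, -1], [4, -7/2, 3/2], [7/2, -3, 3/2]].
det L = -1; the adjugate gives L⁻¹ = [[-2, 3, -1], [-3, 5, -2], [7, -11, 5]].
B⁻¹S = [[-5, -10, -6], [4, 3, 2], [12, -18, -5]].
M = (B⁻¹S)L⁻¹ = [[-2, 1, -5], [-3, 5, 0], [-5, 1, -1]].

M = [[-2, 1, -5], [-3, 5, 0], [-5, 1, -1]]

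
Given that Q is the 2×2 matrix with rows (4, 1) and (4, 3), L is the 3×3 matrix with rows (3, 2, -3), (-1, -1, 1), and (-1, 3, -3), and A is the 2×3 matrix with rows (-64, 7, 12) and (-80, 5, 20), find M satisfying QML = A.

Left-multiply by Q⁻¹ and right-multiply by L⁻¹: M = Q⁻¹AL⁻¹.
det Q = 8; the adjugate gives Q⁻¹ = [[3/8, -1/8], [-1/2, 1/2]].
L has determinant 4; L⁻¹ = [[0, -3/4, -1/4], [-1, -3, 0], [-1, -11/4, -1/4]].
Q⁻¹A = [[-14, 2, 2], [-8, -1, 4]].
M = (Q⁻¹A)L⁻¹ = [[-4, -1, 3], [-3, -2, 1]].

M = [[-4, -1, 3], [-3, -2, 1]]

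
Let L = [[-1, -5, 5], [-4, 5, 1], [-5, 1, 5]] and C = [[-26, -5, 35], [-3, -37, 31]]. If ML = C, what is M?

Right-multiplying both sides by L⁻¹ gives M = CL⁻¹.
L has determinant 6; L⁻¹ = [[4, 5, -5], [5/2, 10/3, -19/6], [7/2, 13/3, -25/6]].
M = CL⁻¹ = [[-26, -5, 35], [-3, -37, 31]] · [[4, 5, -5], [5/2, 10/3, -19/6], [7/2, 13/3, -25/6]] = [[6, 5, 0], [4, -4, 3]].

M = [[6, 5, 0], [4, -4, 3]]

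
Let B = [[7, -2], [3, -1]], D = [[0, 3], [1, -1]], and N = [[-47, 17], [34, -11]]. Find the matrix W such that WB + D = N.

WB = N − D = [[-47, 14], [33, -10]].
Right-multiplying both sides by B⁻¹ gives W = (N − D)B⁻¹.
det B = -1, so B⁻¹ = [[1, -2], [3, -7]].
W = (N − D)B⁻¹ = [[-5, -4], [3, 4]].

W = [[-5, -4], [3, 4]]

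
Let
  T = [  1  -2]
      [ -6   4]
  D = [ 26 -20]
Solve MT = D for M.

Since T sits to the right of M, M = DT⁻¹.
det T = -8; the adjugate gives T⁻¹ = [[-1/2, -1/4], [-3/4, -1/8]].
M = DT⁻¹ = [[26, -20]] · [[-1/2, -1/4], [-3/4, -1/8]] = [[2, -4]].

M = [[2, -4]]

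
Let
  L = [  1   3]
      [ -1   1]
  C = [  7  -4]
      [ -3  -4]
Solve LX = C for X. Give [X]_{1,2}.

2

L is on the left of X, so left-multiply by L⁻¹: X = L⁻¹C.
L has determinant 4; L⁻¹ = [[1/4, -3/4], [1/4, 1/4]].
X = L⁻¹C = [[1/4, -3/4], [1/4, 1/4]] · [[7, -4], [-3, -4]] = [[4, 2], [1, -2]].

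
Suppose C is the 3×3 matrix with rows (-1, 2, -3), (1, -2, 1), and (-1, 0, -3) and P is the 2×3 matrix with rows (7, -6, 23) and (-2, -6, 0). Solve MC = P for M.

M = [[-4, -1, -4], [-6, -3, 5]]

C is on the right of M, so right-multiply by C⁻¹: M = PC⁻¹.
C has determinant 4; C⁻¹ = [[3/2, 3/2, -1], [1/2, 0, -1/2], [-1/2, -1/2, 0]].
M = PC⁻¹ = [[7, -6, 23], [-2, -6, 0]] · [[3/2, 3/2, -1], [1/2, 0, -1/2], [-1/2, -1/2, 0]] = [[-4, -1, -4], [-6, -3, 5]].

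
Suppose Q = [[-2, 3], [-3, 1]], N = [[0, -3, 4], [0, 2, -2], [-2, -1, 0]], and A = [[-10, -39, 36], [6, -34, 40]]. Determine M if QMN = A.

M = [[-1, 4, 2], [0, -2, 3]]

Isolating M: multiply by Q⁻¹ from the left and N⁻¹ from the right, so M = Q⁻¹AN⁻¹.
det Q = 7; the adjugate gives Q⁻¹ = [[1/7, -3/7], [3/7, -2/7]].
N has determinant 4; N⁻¹ = [[-1/2, -1, -1/2], [1, 2, 0], [1, 3/2, 0]].
Q⁻¹A = [[-4, 9, -12], [-6, -7, 4]].
M = (Q⁻¹A)N⁻¹ = [[-1, 4, 2], [0, -2, 3]].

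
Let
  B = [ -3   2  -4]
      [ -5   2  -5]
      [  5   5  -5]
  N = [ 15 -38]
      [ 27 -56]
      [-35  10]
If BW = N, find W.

W = [[-5, 6], [-4, 2], [-2, 6]]

Left-multiplying both sides by B⁻¹ gives W = B⁻¹N.
det B = -5; the adjugate gives B⁻¹ = [[-3, 2, 2/5], [10, -7, -1], [7, -5, -4/5]].
W = B⁻¹N = [[-3, 2, 2/5], [10, -7, -1], [7, -5, -4/5]] · [[15, -38], [27, -56], [-35, 10]] = [[-5, 6], [-4, 2], [-2, 6]].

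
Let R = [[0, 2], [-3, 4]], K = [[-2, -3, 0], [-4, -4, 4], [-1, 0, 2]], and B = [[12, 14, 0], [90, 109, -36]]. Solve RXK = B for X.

X = [[5, 3, 0], [-5, 2, -4]]

Isolating X: multiply by R⁻¹ from the left and K⁻¹ from the right, so X = R⁻¹BK⁻¹.
det R = 6, so R⁻¹ = [[2/3, -1/3], [1/2, 0]].
K has determinant 4; K⁻¹ = [[-2, 3/2, -3], [1, -1, 2], [-1, 3/4, -1]].
R⁻¹B = [[-22, -27, 12], [6, 7, 0]].
X = (R⁻¹B)K⁻¹ = [[5, 3, 0], [-5, 2, -4]].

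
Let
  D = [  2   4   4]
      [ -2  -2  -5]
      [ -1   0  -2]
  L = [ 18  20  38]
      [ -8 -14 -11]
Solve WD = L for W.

Right-multiplying both sides by D⁻¹ gives W = LD⁻¹.
det D = 4, so D⁻¹ = [[1, 2, -3], [1/4, 0, 1/2], [-1/2, -1, 1]].
W = LD⁻¹ = [[18, 20, 38], [-8, -14, -11]] · [[1, 2, -3], [1/4, 0, 1/2], [-1/2, -1, 1]] = [[4, -2, -6], [-6, -5, 6]].

W = [[4, -2, -6], [-6, -5, 6]]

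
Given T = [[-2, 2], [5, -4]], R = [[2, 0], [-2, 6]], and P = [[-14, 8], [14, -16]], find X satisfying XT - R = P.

XT = P + R = [[-12, 8], [12, -10]].
Since T sits to the right of X, X = (P + R)T⁻¹.
det T = -2; the adjugate gives T⁻¹ = [[2, 1], [5/2, 1]].
X = (P + R)T⁻¹ = [[-4, -4], [-1, 2]].

X = [[-4, -4], [-1, 2]]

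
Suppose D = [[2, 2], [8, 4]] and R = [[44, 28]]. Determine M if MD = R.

D is on the right of M, so right-multiply by D⁻¹: M = RD⁻¹.
det D = -8, so D⁻¹ = [[-1/2, 1/4], [1, -1/4]].
M = RD⁻¹ = [[44, 28]] · [[-1/2, 1/4], [1, -1/4]] = [[6, 4]].

M = [[6, 4]]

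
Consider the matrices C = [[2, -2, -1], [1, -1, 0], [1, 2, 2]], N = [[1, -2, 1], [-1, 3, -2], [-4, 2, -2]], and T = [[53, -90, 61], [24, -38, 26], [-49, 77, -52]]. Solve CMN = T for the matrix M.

M = [[0, -3, 0], [-4, 5, 3], [-1, 4, 0]]

Isolating M: multiply by C⁻¹ from the left and N⁻¹ from the right, so M = C⁻¹TN⁻¹.
det C = -3, so C⁻¹ = [[2/3, -2/3, 1/3], [2/3, -5/3, 1/3], [-1, 2, 0]].
N has determinant -4; N⁻¹ = [[1/2, 1/2, -1/4], [-3/2, -1/2, -1/4], [-5/2, -3/2, -1/4]].
C⁻¹T = [[3, -9, 6], [-21, 29, -20], [-5, 14, -9]].
M = (C⁻¹T)N⁻¹ = [[0, -3, 0], [-4, 5, 3], [-1, 4, 0]].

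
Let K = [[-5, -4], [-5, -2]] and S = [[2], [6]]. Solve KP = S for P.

P = [[-2], [2]]

K is on the left of P, so left-multiply by K⁻¹: P = K⁻¹S.
det K = -10; the adjugate gives K⁻¹ = [[1/5, -2/5], [-1/2, 1/2]].
P = K⁻¹S = [[1/5, -2/5], [-1/2, 1/2]] · [[2], [6]] = [[-2], [2]].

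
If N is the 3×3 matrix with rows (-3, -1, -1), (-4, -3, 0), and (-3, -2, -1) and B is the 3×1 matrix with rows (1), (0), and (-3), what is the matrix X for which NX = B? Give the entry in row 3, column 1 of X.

Since N multiplies X on the left, X = N⁻¹B.
det N = -4; the adjugate gives N⁻¹ = [[-3/4, -1/4, 3/4], [1, 0, -1], [1/4, 3/4, -5/4]].
X = N⁻¹B = [[-3/4, -1/4, 3/4], [1, 0, -1], [1/4, 3/4, -5/4]] · [[1], [0], [-3]] = [[-3], [4], [4]].

4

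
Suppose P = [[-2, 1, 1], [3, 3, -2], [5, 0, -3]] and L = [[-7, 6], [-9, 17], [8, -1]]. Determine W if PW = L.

Left-multiplying both sides by P⁻¹ gives W = P⁻¹L.
det P = 2, so P⁻¹ = [[-9/2, 3/2, -5/2], [-1/2, 1/2, -1/2], [-15/2, 5/2, -9/2]].
W = P⁻¹L = [[-9/2, 3/2, -5/2], [-1/2, 1/2, -1/2], [-15/2, 5/2, -9/2]] · [[-7, 6], [-9, 17], [8, -1]] = [[-2, 1], [-5, 6], [-6, 2]].

W = [[-2, 1], [-5, 6], [-6, 2]]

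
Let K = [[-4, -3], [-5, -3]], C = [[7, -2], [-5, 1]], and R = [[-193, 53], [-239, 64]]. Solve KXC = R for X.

Isolating X: multiply by K⁻¹ from the left and C⁻¹ from the right, so X = K⁻¹RC⁻¹.
K has determinant -3; K⁻¹ = [[1, -1], [-5/3, 4/3]].
C has determinant -3; C⁻¹ = [[-1/3, -2/3], [-5/3, -7/3]].
K⁻¹R = [[46, -11], [3, -3]].
X = (K⁻¹R)C⁻¹ = [[3, -5], [4, 5]].

X = [[3, -5], [4, 5]]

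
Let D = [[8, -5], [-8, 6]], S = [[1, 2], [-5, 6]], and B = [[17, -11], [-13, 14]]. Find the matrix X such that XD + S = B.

XD = B − S = [[16, -13], [-8, 8]].
Since D sits to the right of X, X = (B − S)D⁻¹.
D has determinant 8; D⁻¹ = [[3/4, 5/8], [1, 1]].
X = (B − S)D⁻¹ = [[-1, -3], [2, 3]].

X = [[-1, -3], [2, 3]]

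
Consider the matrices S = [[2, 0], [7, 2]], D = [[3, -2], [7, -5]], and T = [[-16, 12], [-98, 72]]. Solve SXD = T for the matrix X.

X = [[2, -2], [0, -3]]

X = S⁻¹TD⁻¹ (apply S⁻¹ on the left and D⁻¹ on the right).
det S = 4; the adjugate gives S⁻¹ = [[1/2, 0], [-7/4, 1/2]].
D has determinant -1; D⁻¹ = [[5, -2], [7, -3]].
S⁻¹T = [[-8, 6], [-21, 15]].
X = (S⁻¹T)D⁻¹ = [[2, -2], [0, -3]].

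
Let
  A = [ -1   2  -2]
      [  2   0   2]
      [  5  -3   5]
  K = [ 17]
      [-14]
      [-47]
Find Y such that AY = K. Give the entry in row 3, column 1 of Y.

Left-multiplying both sides by A⁻¹ gives Y = A⁻¹K.
det A = 6, so A⁻¹ = [[1, -2/3, 2/3], [0, 5/6, -1/3], [-1, 7/6, -2/3]].
Y = A⁻¹K = [[1, -2/3, 2/3], [0, 5/6, -1/3], [-1, 7/6, -2/3]] · [[17], [-14], [-47]] = [[-5], [4], [-2]].

-2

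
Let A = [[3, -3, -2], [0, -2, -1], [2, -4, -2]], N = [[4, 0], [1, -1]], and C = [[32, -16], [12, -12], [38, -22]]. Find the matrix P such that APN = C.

P = [[2, -1], [-2, -5], [4, -2]]

Left-multiply by A⁻¹ and right-multiply by N⁻¹: P = A⁻¹CN⁻¹.
det A = -2, so A⁻¹ = [[0, -1, 1/2], [1, 1, -3/2], [-2, -3, 3]].
det N = -4; the adjugate gives N⁻¹ = [[1/4, 0], [1/4, -1]].
A⁻¹C = [[7, 1], [-13, 5], [14, 2]].
P = (A⁻¹C)N⁻¹ = [[2, -1], [-2, -5], [4, -2]].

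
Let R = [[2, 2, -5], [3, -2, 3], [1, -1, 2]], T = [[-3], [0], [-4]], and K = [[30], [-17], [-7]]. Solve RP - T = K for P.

P = [[0], [1], [-5]]

RP = K + T = [[27], [-17], [-11]].
R is on the left of P, so left-multiply by R⁻¹: P = R⁻¹(K + T).
det R = -3, so R⁻¹ = [[1/3, -1/3, 4/3], [1, -3, 7], [1/3, -4/3, 10/3]].
P = R⁻¹(K + T) = [[0], [1], [-5]].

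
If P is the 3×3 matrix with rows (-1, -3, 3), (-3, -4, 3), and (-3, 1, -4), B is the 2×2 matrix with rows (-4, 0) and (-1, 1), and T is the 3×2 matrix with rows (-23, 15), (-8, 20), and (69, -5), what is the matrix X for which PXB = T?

Isolating X: multiply by P⁻¹ from the left and B⁻¹ from the right, so X = P⁻¹TB⁻¹.
det P = 5, so P⁻¹ = [[13/5, -9/5, 3/5], [-21/5, 13/5, -6/5], [-3, 2, -1]].
det B = -4, so B⁻¹ = [[-1/4, 0], [-1/4, 1]].
P⁻¹T = [[-4, 0], [-7, -5], [-16, 0]].
X = (P⁻¹T)B⁻¹ = [[1, 0], [3, -5], [4, 0]].

X = [[1, 0], [3, -5], [4, 0]]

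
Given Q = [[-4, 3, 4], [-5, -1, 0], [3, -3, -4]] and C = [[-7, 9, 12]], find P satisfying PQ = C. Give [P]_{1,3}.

Since Q sits to the right of P, P = CQ⁻¹.
det Q = -4, so Q⁻¹ = [[-1, 0, -1], [5, -1, 5], [-9/2, 3/4, -19/4]].
P = CQ⁻¹ = [[-7, 9, 12]] · [[-1, 0, -1], [5, -1, 5], [-9/2, 3/4, -19/4]] = [[-2, 0, -5]].

-5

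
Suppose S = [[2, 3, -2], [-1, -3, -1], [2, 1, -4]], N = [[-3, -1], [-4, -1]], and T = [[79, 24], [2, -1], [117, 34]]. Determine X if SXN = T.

X = [[-5, 3], [-1, -1], [2, 5]]

Isolating X: multiply by S⁻¹ from the left and N⁻¹ from the right, so X = S⁻¹TN⁻¹.
S has determinant -2; S⁻¹ = [[-13/2, -5, 9/2], [3, 2, -2], [-5/2, -2, 3/2]].
det N = -1; the adjugate gives N⁻¹ = [[1, -1], [-4, 3]].
S⁻¹T = [[3, 2], [7, 2], [-26, -7]].
X = (S⁻¹T)N⁻¹ = [[-5, 3], [-1, -1], [2, 5]].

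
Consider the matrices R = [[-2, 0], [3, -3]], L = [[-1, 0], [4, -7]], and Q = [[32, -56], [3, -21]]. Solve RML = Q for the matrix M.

M = [[0, -4], [-3, -5]]

Left-multiply by R⁻¹ and right-multiply by L⁻¹: M = R⁻¹QL⁻¹.
det R = 6; the adjugate gives R⁻¹ = [[-1/2, 0], [-1/2, -1/3]].
det L = 7; the adjugate gives L⁻¹ = [[-1, 0], [-4/7, -1/7]].
R⁻¹Q = [[-16, 28], [-17, 35]].
M = (R⁻¹Q)L⁻¹ = [[0, -4], [-3, -5]].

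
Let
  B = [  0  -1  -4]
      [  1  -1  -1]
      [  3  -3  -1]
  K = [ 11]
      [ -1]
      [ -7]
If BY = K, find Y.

Y = [[-6], [-3], [-2]]

Left-multiplying both sides by B⁻¹ gives Y = B⁻¹K.
det B = 2; the adjugate gives B⁻¹ = [[-1, 11/2, -3/2], [-1, 6, -2], [0, -3/2, 1/2]].
Y = B⁻¹K = [[-1, 11/2, -3/2], [-1, 6, -2], [0, -3/2, 1/2]] · [[11], [-1], [-7]] = [[-6], [-3], [-2]].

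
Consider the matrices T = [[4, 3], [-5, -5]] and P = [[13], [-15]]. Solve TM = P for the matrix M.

M = [[4], [-1]]

Since T multiplies M on the left, M = T⁻¹P.
T has determinant -5; T⁻¹ = [[1, 3/5], [-1, -4/5]].
M = T⁻¹P = [[1, 3/5], [-1, -4/5]] · [[13], [-15]] = [[4], [-1]].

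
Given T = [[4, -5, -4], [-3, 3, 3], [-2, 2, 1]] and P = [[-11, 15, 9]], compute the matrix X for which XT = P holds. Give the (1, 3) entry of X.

2

Right-multiplying both sides by T⁻¹ gives X = PT⁻¹.
det T = 3; the adjugate gives T⁻¹ = [[-1, -1, -1], [-1, -4/3, 0], [0, 2/3, -1]].
X = PT⁻¹ = [[-11, 15, 9]] · [[-1, -1, -1], [-1, -4/3, 0], [0, 2/3, -1]] = [[-4, -3, 2]].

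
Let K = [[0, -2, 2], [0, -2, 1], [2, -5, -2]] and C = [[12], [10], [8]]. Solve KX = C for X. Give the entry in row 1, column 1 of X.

-4

Since K multiplies X on the left, X = K⁻¹C.
K has determinant 4; K⁻¹ = [[9/4, -7/2, 1/2], [1/2, -1, 0], [1, -1, 0]].
X = K⁻¹C = [[9/4, -7/2, 1/2], [1/2, -1, 0], [1, -1, 0]] · [[12], [10], [8]] = [[-4], [-4], [2]].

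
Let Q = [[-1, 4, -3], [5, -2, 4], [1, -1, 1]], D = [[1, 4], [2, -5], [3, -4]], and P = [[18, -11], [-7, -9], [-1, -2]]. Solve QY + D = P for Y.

QY = P − D = [[17, -15], [-9, -4], [-4, 2]].
Since Q multiplies Y on the left, Y = Q⁻¹(P − D).
det Q = 3, so Q⁻¹ = [[2/3, -1/3, 10/3], [-1/3, 2/3, -11/3], [-1, 1, -6]].
Y = Q⁻¹(P − D) = [[1, -2], [3, -5], [-2, -1]].

Y = [[1, -2], [3, -5], [-2, -1]]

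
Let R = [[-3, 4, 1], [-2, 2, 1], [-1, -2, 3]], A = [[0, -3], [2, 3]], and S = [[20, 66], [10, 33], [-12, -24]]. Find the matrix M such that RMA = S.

M = [[-4, -1], [-5, 2], [-4, -1]]

Left-multiply by R⁻¹ and right-multiply by A⁻¹: M = R⁻¹SA⁻¹.
det R = 2, so R⁻¹ = [[4, -7, 1], [5/2, -4, 1/2], [3, -5, 1]].
det A = 6; the adjugate gives A⁻¹ = [[1/2, 1/2], [-1/3, 0]].
R⁻¹S = [[-2, 9], [4, 21], [-2, 9]].
M = (R⁻¹S)A⁻¹ = [[-4, -1], [-5, 2], [-4, -1]].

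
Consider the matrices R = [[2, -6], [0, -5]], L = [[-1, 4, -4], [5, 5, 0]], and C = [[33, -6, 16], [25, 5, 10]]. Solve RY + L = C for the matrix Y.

RY = C − L = [[34, -10, 20], [20, 0, 10]].
Left-multiplying both sides by R⁻¹ gives Y = R⁻¹(C − L).
det R = -10, so R⁻¹ = [[1/2, -3/5], [0, -1/5]].
Y = R⁻¹(C − L) = [[5, -5, 4], [-4, 0, -2]].

Y = [[5, -5, 4], [-4, 0, -2]]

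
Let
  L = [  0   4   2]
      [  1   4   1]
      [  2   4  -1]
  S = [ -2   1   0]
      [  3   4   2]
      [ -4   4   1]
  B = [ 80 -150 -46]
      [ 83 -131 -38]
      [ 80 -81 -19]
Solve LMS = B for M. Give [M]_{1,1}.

M = L⁻¹BS⁻¹ (apply L⁻¹ on the left and S⁻¹ on the right).
det L = 4; the adjugate gives L⁻¹ = [[-2, 3, -1], [3/4, -1, 1/2], [-1, 2, -1]].
det S = -3, so S⁻¹ = [[4/3, 1/3, -2/3], [11/3, 2/3, -4/3], [-28/3, -4/3, 11/3]].
L⁻¹B = [[9, -12, -3], [17, -22, -6], [6, -31, -11]].
M = (L⁻¹B)S⁻¹ = [[-4, -1, -1], [-2, -1, -4], [-3, -4, -3]].

-4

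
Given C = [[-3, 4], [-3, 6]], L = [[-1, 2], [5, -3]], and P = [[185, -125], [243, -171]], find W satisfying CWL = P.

W = C⁻¹PL⁻¹ (apply C⁻¹ on the left and L⁻¹ on the right).
C has determinant -6; C⁻¹ = [[-1, 2/3], [-1/2, 1/2]].
L has determinant -7; L⁻¹ = [[3/7, 2/7], [5/7, 1/7]].
C⁻¹P = [[-23, 11], [29, -23]].
W = (C⁻¹P)L⁻¹ = [[-2, -5], [-4, 5]].

W = [[-2, -5], [-4, 5]]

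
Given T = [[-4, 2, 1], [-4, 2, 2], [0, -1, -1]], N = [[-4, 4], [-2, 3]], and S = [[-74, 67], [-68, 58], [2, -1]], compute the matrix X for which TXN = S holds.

X = [[-5, 2], [1, 2], [0, -3]]

Left-multiply by T⁻¹ and right-multiply by N⁻¹: X = T⁻¹SN⁻¹.
T has determinant -4; T⁻¹ = [[0, -1/4, -1/2], [1, -1, -1], [-1, 1, 0]].
det N = -4; the adjugate gives N⁻¹ = [[-3/4, 1], [-1/2, 1]].
T⁻¹S = [[16, -14], [-8, 10], [6, -9]].
X = (T⁻¹S)N⁻¹ = [[-5, 2], [1, 2], [0, -3]].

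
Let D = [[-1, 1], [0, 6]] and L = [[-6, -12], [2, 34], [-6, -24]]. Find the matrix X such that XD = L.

X = [[6, -3], [-2, 6], [6, -5]]

Since D sits to the right of X, X = LD⁻¹.
det D = -6; the adjugate gives D⁻¹ = [[-1, 1/6], [0, 1/6]].
X = LD⁻¹ = [[-6, -12], [2, 34], [-6, -24]] · [[-1, 1/6], [0, 1/6]] = [[6, -3], [-2, 6], [6, -5]].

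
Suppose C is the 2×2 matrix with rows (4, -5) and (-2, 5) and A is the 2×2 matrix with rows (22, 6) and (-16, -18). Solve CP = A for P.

Left-multiplying both sides by C⁻¹ gives P = C⁻¹A.
det C = 10, so C⁻¹ = [[1/2, 1/2], [1/5, 2/5]].
P = C⁻¹A = [[1/2, 1/2], [1/5, 2/5]] · [[22, 6], [-16, -18]] = [[3, -6], [-2, -6]].

P = [[3, -6], [-2, -6]]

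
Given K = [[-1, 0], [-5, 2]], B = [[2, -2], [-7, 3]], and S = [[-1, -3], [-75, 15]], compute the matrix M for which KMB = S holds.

Isolating M: multiply by K⁻¹ from the left and B⁻¹ from the right, so M = K⁻¹SB⁻¹.
det K = -2, so K⁻¹ = [[-1, 0], [-5/2, 1/2]].
det B = -8; the adjugate gives B⁻¹ = [[-3/8, -1/4], [-7/8, -1/4]].
K⁻¹S = [[1, 3], [-35, 15]].
M = (K⁻¹S)B⁻¹ = [[-3, -1], [0, 5]].

M = [[-3, -1], [0, 5]]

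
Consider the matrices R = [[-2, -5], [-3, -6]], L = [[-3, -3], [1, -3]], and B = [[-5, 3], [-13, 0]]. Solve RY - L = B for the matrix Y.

Y = [[4, 5], [0, -2]]

RY = B + L = [[-8, 0], [-12, -3]].
R is on the left of Y, so left-multiply by R⁻¹: Y = R⁻¹(B + L).
det R = -3, so R⁻¹ = [[2, -5/3], [-1, 2/3]].
Y = R⁻¹(B + L) = [[4, 5], [0, -2]].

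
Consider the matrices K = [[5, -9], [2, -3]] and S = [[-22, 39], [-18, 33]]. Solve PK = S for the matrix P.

P = [[-4, -1], [-4, 1]]

K is on the right of P, so right-multiply by K⁻¹: P = SK⁻¹.
K has determinant 3; K⁻¹ = [[-1, 3], [-2/3, 5/3]].
P = SK⁻¹ = [[-22, 39], [-18, 33]] · [[-1, 3], [-2/3, 5/3]] = [[-4, -1], [-4, 1]].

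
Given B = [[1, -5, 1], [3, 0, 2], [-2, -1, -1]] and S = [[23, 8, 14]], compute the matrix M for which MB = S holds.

B is on the right of M, so right-multiply by B⁻¹: M = SB⁻¹.
det B = 4, so B⁻¹ = [[1/2, -3/2, -5/2], [-1/4, 1/4, 1/4], [-3/4, 11/4, 15/4]].
M = SB⁻¹ = [[23, 8, 14]] · [[1/2, -3/2, -5/2], [-1/4, 1/4, 1/4], [-3/4, 11/4, 15/4]] = [[-1, 6, -3]].

M = [[-1, 6, -3]]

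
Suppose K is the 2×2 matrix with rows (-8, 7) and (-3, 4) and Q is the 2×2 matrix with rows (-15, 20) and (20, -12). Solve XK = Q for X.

X = [[0, 5], [-4, 4]]

K is on the right of X, so right-multiply by K⁻¹: X = QK⁻¹.
K has determinant -11; K⁻¹ = [[-4/11, 7/11], [-3/11, 8/11]].
X = QK⁻¹ = [[-15, 20], [20, -12]] · [[-4/11, 7/11], [-3/11, 8/11]] = [[0, 5], [-4, 4]].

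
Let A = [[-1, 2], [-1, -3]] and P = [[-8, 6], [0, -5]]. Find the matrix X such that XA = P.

A is on the right of X, so right-multiply by A⁻¹: X = PA⁻¹.
det A = 5; the adjugate gives A⁻¹ = [[-3/5, -2/5], [1/5, -1/5]].
X = PA⁻¹ = [[-8, 6], [0, -5]] · [[-3/5, -2/5], [1/5, -1/5]] = [[6, 2], [-1, 1]].

X = [[6, 2], [-1, 1]]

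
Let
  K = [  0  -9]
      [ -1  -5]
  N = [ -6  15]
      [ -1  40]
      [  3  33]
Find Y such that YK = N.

Right-multiplying both sides by K⁻¹ gives Y = NK⁻¹.
det K = -9, so K⁻¹ = [[5/9, -1], [-1/9, 0]].
Y = NK⁻¹ = [[-6, 15], [-1, 40], [3, 33]] · [[5/9, -1], [-1/9, 0]] = [[-5, 6], [-5, 1], [-2, -3]].

Y = [[-5, 6], [-5, 1], [-2, -3]]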